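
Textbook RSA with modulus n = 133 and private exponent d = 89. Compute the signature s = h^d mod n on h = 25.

h^2 ≡ 25^2 = 625 ≡ 93
h^4 ≡ 93^2 = 8649 ≡ 4
h^8 ≡ 4^2 = 16
h^16 ≡ 16^2 = 256 ≡ 123
h^32 ≡ 123^2 = 15129 ≡ 100
h^64 ≡ 100^2 = 10000 ≡ 25
89 = 64 + 16 + 8 + 1, so h^89 ≡ 25·123·16·25 ≡ 16 (mod 133)

16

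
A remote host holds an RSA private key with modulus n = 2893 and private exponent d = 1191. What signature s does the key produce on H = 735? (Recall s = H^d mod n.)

2077

Squares mod 2893: H^1≡735, H^2≡2127, H^4≡2370, H^8≡1587, H^16≡1659, H^32≡1038, H^64≡1248, H^128≡1070, H^256≡2165, H^512≡565, H^1024≡995
1191 = 1024 + 128 + 32 + 4 + 2 + 1, so H^1191 ≡ 995·1070·1038·2370·2127·735 ≡ 2077 (mod 2893)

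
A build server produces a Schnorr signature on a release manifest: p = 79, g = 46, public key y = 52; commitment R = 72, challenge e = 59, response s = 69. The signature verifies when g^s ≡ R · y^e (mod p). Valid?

g^s mod p:
Squares mod 79: 46^1≡46, 46^2≡62, 46^4≡52, 46^8≡18, 46^16≡8, 46^32≡64, 46^64≡67
69 = 64 + 4 + 1, so 46^69 ≡ 67·52·46 ≡ 52 (mod 79)
R · y^e mod p:
Squares mod 79: 52^1≡52, 52^2≡18, 52^4≡8, 52^8≡64, 52^16≡67, 52^32≡65
59 = 32 + 16 + 8 + 2 + 1, so 52^59 ≡ 65·67·64·18·52 ≡ 62 (mod 79)
72·62 = 4464 ≡ 40 (mod 79)
52 ≠ 40; the check fails.

no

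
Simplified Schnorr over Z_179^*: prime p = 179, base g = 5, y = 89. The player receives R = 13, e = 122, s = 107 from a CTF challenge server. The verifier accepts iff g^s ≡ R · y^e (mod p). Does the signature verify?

verifies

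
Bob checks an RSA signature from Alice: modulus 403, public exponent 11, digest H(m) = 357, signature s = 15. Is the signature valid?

s^11 mod 403 = 46
46 ≠ 357, so verification fails.

invalid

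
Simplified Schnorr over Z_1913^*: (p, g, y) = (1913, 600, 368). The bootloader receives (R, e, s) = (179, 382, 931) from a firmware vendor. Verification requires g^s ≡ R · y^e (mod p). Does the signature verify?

g^s mod p:
600^2 = 360000 ≡ 356
600^4 ≡ 356^2 = 126736 ≡ 478
600^8 ≡ 478^2 = 228484 ≡ 837
600^16 ≡ 837^2 = 700569 ≡ 411
600^32 ≡ 411^2 = 168921 ≡ 577
600^64 ≡ 577^2 = 332929 ≡ 67
600^128 ≡ 67^2 = 4489 ≡ 663
600^256 ≡ 663^2 = 439569 ≡ 1492
600^512 ≡ 1492^2 = 2226064 ≡ 1245
931 = 512 + 256 + 128 + 32 + 2 + 1, so 600^931 ≡ 1245·1492·663·577·356·600 ≡ 1243 (mod 1913)
R · y^e mod p:
368^2 = 135424 ≡ 1514
368^4 ≡ 1514^2 = 2292196 ≡ 422
368^8 ≡ 422^2 = 178084 ≡ 175
368^16 ≡ 175^2 = 30625 ≡ 17
368^32 ≡ 17^2 = 289
368^64 ≡ 289^2 = 83521 ≡ 1262
368^128 ≡ 1262^2 = 1592644 ≡ 1028
368^256 ≡ 1028^2 = 1056784 ≡ 808
382 = 256 + 64 + 32 + 16 + 8 + 4 + 2, so 368^382 ≡ 808·1262·289·17·175·422·1514 ≡ 210 (mod 1913)
179·210 = 37590 ≡ 1243 (mod 1913)
1243 ≡ 1243 (mod 1913); signature holds.

verifies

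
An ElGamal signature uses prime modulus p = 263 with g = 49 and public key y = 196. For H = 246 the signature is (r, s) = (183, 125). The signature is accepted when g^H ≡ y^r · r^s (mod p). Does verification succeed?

Left side g^H mod p:
Squares mod 263: 49^1≡49, 49^2≡34, 49^4≡104, 49^8≡33, 49^16≡37, 49^32≡54, 49^64≡23, 49^128≡3
246 = 128 + 64 + 32 + 16 + 4 + 2, so 49^246 ≡ 3·23·54·37·104·34 ≡ 64 (mod 263)
Right side y^r · r^s mod p:
Squares mod 263: 196^1≡196, 196^2≡18, 196^4≡61, 196^8≡39, 196^16≡206, 196^32≡93, 196^64≡233, 196^128≡111
183 = 128 + 32 + 16 + 4 + 2 + 1, so 196^183 ≡ 111·93·206·61·18·196 ≡ 129 (mod 263)
Squares mod 263: 183^1≡183, 183^2≡88, 183^4≡117, 183^8≡13, 183^16≡169, 183^32≡157, 183^64≡190
125 = 64 + 32 + 16 + 8 + 4 + 1, so 183^125 ≡ 190·157·169·13·117·183 ≡ 27 (mod 263)
129·27 = 3483 ≡ 64 (mod 263)
64 ≡ 64 (mod 263), so the signature is genuine.

passes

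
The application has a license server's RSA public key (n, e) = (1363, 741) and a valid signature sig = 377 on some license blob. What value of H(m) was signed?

sig^2 ≡ 377^2 = 142129 ≡ 377
sig^4 ≡ 377^2 = 142129 ≡ 377
sig^8 ≡ 377^2 = 142129 ≡ 377
sig^16 ≡ 377^2 = 142129 ≡ 377
sig^32 ≡ 377^2 = 142129 ≡ 377
sig^64 ≡ 377^2 = 142129 ≡ 377
sig^128 ≡ 377^2 = 142129 ≡ 377
sig^256 ≡ 377^2 = 142129 ≡ 377
sig^512 ≡ 377^2 = 142129 ≡ 377
741 = 512 + 128 + 64 + 32 + 4 + 1, so sig^741 ≡ 377·377·377·377·377·377 ≡ 377 (mod 1363)

377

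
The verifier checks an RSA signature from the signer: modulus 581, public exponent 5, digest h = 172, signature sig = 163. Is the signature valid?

Squares mod 581: sig^1≡163, sig^2≡424, sig^4≡247
5 = 4 + 1, so sig^5 ≡ 247·163 ≡ 172 (mod 581)
172 = h, so the signature checks out.

valid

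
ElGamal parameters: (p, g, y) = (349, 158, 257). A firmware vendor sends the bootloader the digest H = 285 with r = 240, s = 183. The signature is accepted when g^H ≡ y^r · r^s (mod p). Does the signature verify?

Left side g^H mod p:
158^2 = 24964 ≡ 185
158^4 ≡ 185^2 = 34225 ≡ 23
158^8 ≡ 23^2 = 529 ≡ 180
158^16 ≡ 180^2 = 32400 ≡ 292
158^32 ≡ 292^2 = 85264 ≡ 108
158^64 ≡ 108^2 = 11664 ≡ 147
158^128 ≡ 147^2 = 21609 ≡ 320
158^256 ≡ 320^2 = 102400 ≡ 143
285 = 256 + 16 + 8 + 4 + 1, so 158^285 ≡ 143·292·180·23·158 ≡ 210 (mod 349)
Right side y^r · r^s mod p:
257^2 = 66049 ≡ 88
257^4 ≡ 88^2 = 7744 ≡ 66
257^8 ≡ 66^2 = 4356 ≡ 168
257^16 ≡ 168^2 = 28224 ≡ 304
257^32 ≡ 304^2 = 92416 ≡ 280
257^64 ≡ 280^2 = 78400 ≡ 224
257^128 ≡ 224^2 = 50176 ≡ 269
240 = 128 + 64 + 32 + 16, so 257^240 ≡ 269·224·280·304 ≡ 168 (mod 349)
240^2 = 57600 ≡ 15
240^4 ≡ 15^2 = 225
240^8 ≡ 225^2 = 50625 ≡ 20
240^16 ≡ 20^2 = 400 ≡ 51
240^32 ≡ 51^2 = 2601 ≡ 158
240^64 ≡ 158^2 = 24964 ≡ 185
240^128 ≡ 185^2 = 34225 ≡ 23
183 = 128 + 32 + 16 + 4 + 2 + 1, so 240^183 ≡ 23·158·51·225·15·240 ≡ 263 (mod 349)
168·263 = 44184 ≡ 210 (mod 349)
210 ≡ 210 (mod 349), so the signature is genuine.

verifies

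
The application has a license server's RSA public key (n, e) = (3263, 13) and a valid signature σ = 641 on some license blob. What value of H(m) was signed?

1603

σ^2 ≡ 641^2 = 410881 ≡ 3006
σ^4 ≡ 3006^2 = 9036036 ≡ 789
σ^8 ≡ 789^2 = 622521 ≡ 2551
13 = 8 + 4 + 1, so σ^13 ≡ 2551·789·641 ≡ 1603 (mod 3263)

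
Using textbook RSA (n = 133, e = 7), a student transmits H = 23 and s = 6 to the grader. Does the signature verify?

does not verify

s^2 ≡ 6^2 = 36
s^4 ≡ 36^2 = 1296 ≡ 99
7 = 4 + 2 + 1, so s^7 ≡ 99·36·6 ≡ 104 (mod 133)
s^7 mod 133 = 104, but H = 23.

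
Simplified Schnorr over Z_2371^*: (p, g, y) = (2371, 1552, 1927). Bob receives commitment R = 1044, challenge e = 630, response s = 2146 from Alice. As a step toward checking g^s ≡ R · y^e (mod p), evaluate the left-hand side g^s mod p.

1192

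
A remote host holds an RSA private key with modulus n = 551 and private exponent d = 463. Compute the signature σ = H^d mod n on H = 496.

345

H^2 ≡ 496^2 = 246016 ≡ 270
H^4 ≡ 270^2 = 72900 ≡ 168
H^8 ≡ 168^2 = 28224 ≡ 123
H^16 ≡ 123^2 = 15129 ≡ 252
H^32 ≡ 252^2 = 63504 ≡ 139
H^64 ≡ 139^2 = 19321 ≡ 36
H^128 ≡ 36^2 = 1296 ≡ 194
H^256 ≡ 194^2 = 37636 ≡ 168
463 = 256 + 128 + 64 + 8 + 4 + 2 + 1, so H^463 ≡ 168·194·36·123·168·270·496 ≡ 345 (mod 551)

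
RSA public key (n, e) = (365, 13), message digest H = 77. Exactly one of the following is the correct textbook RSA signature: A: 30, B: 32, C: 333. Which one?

B

Candidate A: 30^13 mod 365 = 335
Candidate B: 32^13 mod 365 = 77
  → matches H = 77
Candidate C: 333^13 mod 365 = 288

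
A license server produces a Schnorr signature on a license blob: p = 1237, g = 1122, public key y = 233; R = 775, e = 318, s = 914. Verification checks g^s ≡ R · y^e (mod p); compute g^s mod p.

1084

1122^2 = 1258884 ≡ 855
1122^4 ≡ 855^2 = 731025 ≡ 1195
1122^8 ≡ 1195^2 = 1428025 ≡ 527
1122^16 ≡ 527^2 = 277729 ≡ 641
1122^32 ≡ 641^2 = 410881 ≡ 197
1122^64 ≡ 197^2 = 38809 ≡ 462
1122^128 ≡ 462^2 = 213444 ≡ 680
1122^256 ≡ 680^2 = 462400 ≡ 999
1122^512 ≡ 999^2 = 998001 ≡ 979
914 = 512 + 256 + 128 + 16 + 2, so 1122^914 ≡ 979·999·680·641·855 ≡ 1084 (mod 1237)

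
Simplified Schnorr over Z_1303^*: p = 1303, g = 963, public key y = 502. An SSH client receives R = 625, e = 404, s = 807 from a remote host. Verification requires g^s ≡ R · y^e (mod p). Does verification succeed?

fails

g^s mod p:
963^2 = 927369 ≡ 936
963^4 ≡ 936^2 = 876096 ≡ 480
963^8 ≡ 480^2 = 230400 ≡ 1072
963^16 ≡ 1072^2 = 1149184 ≡ 1241
963^32 ≡ 1241^2 = 1540081 ≡ 1238
963^64 ≡ 1238^2 = 1532644 ≡ 316
963^128 ≡ 316^2 = 99856 ≡ 828
963^256 ≡ 828^2 = 685584 ≡ 206
963^512 ≡ 206^2 = 42436 ≡ 740
807 = 512 + 256 + 32 + 4 + 2 + 1, so 963^807 ≡ 740·206·1238·480·936·963 ≡ 275 (mod 1303)
R · y^e mod p:
502^2 = 252004 ≡ 525
502^4 ≡ 525^2 = 275625 ≡ 692
502^8 ≡ 692^2 = 478864 ≡ 663
502^16 ≡ 663^2 = 439569 ≡ 458
502^32 ≡ 458^2 = 209764 ≡ 1284
502^64 ≡ 1284^2 = 1648656 ≡ 361
502^128 ≡ 361^2 = 130321 ≡ 21
502^256 ≡ 21^2 = 441
404 = 256 + 128 + 16 + 4, so 502^404 ≡ 441·21·458·692 ≡ 1284 (mod 1303)
625·1284 = 802500 ≡ 1155 (mod 1303)
275 ≠ 1155; the check fails.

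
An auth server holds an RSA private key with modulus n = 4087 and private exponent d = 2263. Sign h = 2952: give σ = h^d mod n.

2112

Squares mod 4087: h^1≡2952, h^2≡820, h^4≡2132, h^8≡680, h^16≡569, h^32≡888, h^64≡3840, h^128≡3791, h^256≡1789, h^512≡400, h^1024≡607, h^2048≡619
2263 = 2048 + 128 + 64 + 16 + 4 + 2 + 1, so h^2263 ≡ 619·3791·3840·569·2132·820·2952 ≡ 2112 (mod 4087)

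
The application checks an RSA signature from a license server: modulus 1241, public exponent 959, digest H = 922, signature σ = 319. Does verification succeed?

σ^2 ≡ 319^2 = 101761 ≡ 1240
σ^4 ≡ 1240^2 = 1537600 ≡ 1
σ^8 ≡ 1^2 = 1
σ^16 ≡ 1^2 = 1
σ^32 ≡ 1^2 = 1
σ^64 ≡ 1^2 = 1
σ^128 ≡ 1^2 = 1
σ^256 ≡ 1^2 = 1
σ^512 ≡ 1^2 = 1
959 = 512 + 256 + 128 + 32 + 16 + 8 + 4 + 2 + 1, so σ^959 ≡ 1·1·1·1·1·1·1·1240·319 ≡ 922 (mod 1241)
Since 922 equals the digest 922, verification succeeds.

passes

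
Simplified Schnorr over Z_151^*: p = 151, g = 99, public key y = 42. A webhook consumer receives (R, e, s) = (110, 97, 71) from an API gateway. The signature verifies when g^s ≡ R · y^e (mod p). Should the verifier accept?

reject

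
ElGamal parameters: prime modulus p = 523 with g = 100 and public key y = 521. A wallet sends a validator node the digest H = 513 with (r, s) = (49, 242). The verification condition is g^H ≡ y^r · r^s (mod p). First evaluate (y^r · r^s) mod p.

521^2 = 271441 ≡ 4
521^4 ≡ 4^2 = 16
521^8 ≡ 16^2 = 256
521^16 ≡ 256^2 = 65536 ≡ 161
521^32 ≡ 161^2 = 25921 ≡ 294
49 = 32 + 16 + 1, so 521^49 ≡ 294·161·521 ≡ 518 (mod 523)
49^2 = 2401 ≡ 309
49^4 ≡ 309^2 = 95481 ≡ 295
49^8 ≡ 295^2 = 87025 ≡ 207
49^16 ≡ 207^2 = 42849 ≡ 486
49^32 ≡ 486^2 = 236196 ≡ 323
49^64 ≡ 323^2 = 104329 ≡ 252
49^128 ≡ 252^2 = 63504 ≡ 221
242 = 128 + 64 + 32 + 16 + 2, so 49^242 ≡ 221·252·323·486·309 ≡ 193 (mod 523)
y^r · r^s ≡ 518·193 = 99974 ≡ 81 (mod 523)

81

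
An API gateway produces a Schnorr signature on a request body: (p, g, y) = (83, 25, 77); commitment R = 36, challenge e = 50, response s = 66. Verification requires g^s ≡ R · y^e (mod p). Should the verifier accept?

g^s mod p:
Squares mod 83: 25^1≡25, 25^2≡44, 25^4≡27, 25^8≡65, 25^16≡75, 25^32≡64, 25^64≡29
66 = 64 + 2, so 25^66 ≡ 29·44 ≡ 31 (mod 83)
R · y^e mod p:
Squares mod 83: 77^1≡77, 77^2≡36, 77^4≡51, 77^8≡28, 77^16≡37, 77^32≡41
50 = 32 + 16 + 2, so 77^50 ≡ 41·37·36 ≡ 81 (mod 83)
36·81 = 2916 ≡ 11 (mod 83)
31 ≠ 11; the check fails.

reject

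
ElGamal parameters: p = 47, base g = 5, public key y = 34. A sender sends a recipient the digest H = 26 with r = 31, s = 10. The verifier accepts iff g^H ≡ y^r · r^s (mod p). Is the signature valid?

valid

Left side g^H mod p:
5^2 = 25
5^4 ≡ 25^2 = 625 ≡ 14
5^8 ≡ 14^2 = 196 ≡ 8
5^16 ≡ 8^2 = 64 ≡ 17
26 = 16 + 8 + 2, so 5^26 ≡ 17·8·25 ≡ 16 (mod 47)
Right side y^r · r^s mod p:
34^2 = 1156 ≡ 28
34^4 ≡ 28^2 = 784 ≡ 32
34^8 ≡ 32^2 = 1024 ≡ 37
34^16 ≡ 37^2 = 1369 ≡ 6
31 = 16 + 8 + 4 + 2 + 1, so 34^31 ≡ 6·37·32·28·34 ≡ 37 (mod 47)
31^2 = 961 ≡ 21
31^4 ≡ 21^2 = 441 ≡ 18
31^8 ≡ 18^2 = 324 ≡ 42
10 = 8 + 2, so 31^10 ≡ 42·21 ≡ 36 (mod 47)
37·36 = 1332 ≡ 16 (mod 47)
16 ≡ 16 (mod 47), so the signature is genuine.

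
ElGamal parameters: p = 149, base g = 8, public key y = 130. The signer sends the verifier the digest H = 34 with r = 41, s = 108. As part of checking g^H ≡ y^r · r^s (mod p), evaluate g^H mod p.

Squares mod 149: 8^1≡8, 8^2≡64, 8^4≡73, 8^8≡114, 8^16≡33, 8^32≡46
34 = 32 + 2, so 8^34 ≡ 46·64 ≡ 113 (mod 149)

113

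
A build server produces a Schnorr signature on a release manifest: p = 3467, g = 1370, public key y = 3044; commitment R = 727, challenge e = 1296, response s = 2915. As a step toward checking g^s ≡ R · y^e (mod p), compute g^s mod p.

Squares mod 3467: 1370^1≡1370, 1370^2≡1253, 1370^4≡2925, 1370^8≡2536, 1370^16≡11, 1370^32≡121, 1370^64≡773, 1370^128≡1205, 1370^256≡2819, 1370^512≡397, 1370^1024≡1594, 1370^2048≡2992
2915 = 2048 + 512 + 256 + 64 + 32 + 2 + 1, so 1370^2915 ≡ 2992·397·2819·773·121·1253·1370 ≡ 2405 (mod 3467)

2405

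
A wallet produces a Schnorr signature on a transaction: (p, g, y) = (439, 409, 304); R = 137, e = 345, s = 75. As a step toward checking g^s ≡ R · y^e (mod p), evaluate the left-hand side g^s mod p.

250

409^2 = 167281 ≡ 22
409^4 ≡ 22^2 = 484 ≡ 45
409^8 ≡ 45^2 = 2025 ≡ 269
409^16 ≡ 269^2 = 72361 ≡ 365
409^32 ≡ 365^2 = 133225 ≡ 208
409^64 ≡ 208^2 = 43264 ≡ 242
75 = 64 + 8 + 2 + 1, so 409^75 ≡ 242·269·22·409 ≡ 250 (mod 439)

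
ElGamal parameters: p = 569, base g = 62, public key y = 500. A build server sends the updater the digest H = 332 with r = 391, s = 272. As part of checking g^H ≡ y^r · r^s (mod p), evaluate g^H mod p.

81

62^2 = 3844 ≡ 430
62^4 ≡ 430^2 = 184900 ≡ 544
62^8 ≡ 544^2 = 295936 ≡ 56
62^16 ≡ 56^2 = 3136 ≡ 291
62^32 ≡ 291^2 = 84681 ≡ 469
62^64 ≡ 469^2 = 219961 ≡ 327
62^128 ≡ 327^2 = 106929 ≡ 526
62^256 ≡ 526^2 = 276676 ≡ 142
332 = 256 + 64 + 8 + 4, so 62^332 ≡ 142·327·56·544 ≡ 81 (mod 569)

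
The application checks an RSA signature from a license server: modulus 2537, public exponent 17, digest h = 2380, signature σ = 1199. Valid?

σ^2 ≡ 1199^2 = 1437601 ≡ 1659
σ^4 ≡ 1659^2 = 2752281 ≡ 2173
σ^8 ≡ 2173^2 = 4721929 ≡ 572
σ^16 ≡ 572^2 = 327184 ≡ 2448
17 = 16 + 1, so σ^17 ≡ 2448·1199 ≡ 2380 (mod 2537)
σ^17 mod 2537 = 2380 matches h.

yes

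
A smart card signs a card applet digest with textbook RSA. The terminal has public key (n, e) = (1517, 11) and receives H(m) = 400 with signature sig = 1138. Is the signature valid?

Squares mod 1517: sig^1≡1138, sig^2≡1043, sig^4≡160, sig^8≡1328
11 = 8 + 2 + 1, so sig^11 ≡ 1328·1043·1138 ≡ 400 (mod 1517)
400 = H(m), so the signature checks out.

valid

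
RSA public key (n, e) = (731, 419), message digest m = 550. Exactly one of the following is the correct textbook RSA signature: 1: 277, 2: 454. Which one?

1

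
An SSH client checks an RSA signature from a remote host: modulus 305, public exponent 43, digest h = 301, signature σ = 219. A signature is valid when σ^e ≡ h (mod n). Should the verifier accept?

σ^2 ≡ 219^2 = 47961 ≡ 76
σ^4 ≡ 76^2 = 5776 ≡ 286
σ^8 ≡ 286^2 = 81796 ≡ 56
σ^16 ≡ 56^2 = 3136 ≡ 86
σ^32 ≡ 86^2 = 7396 ≡ 76
43 = 32 + 8 + 2 + 1, so σ^43 ≡ 76·56·76·219 ≡ 4 (mod 305)
The recovered value 4 does not match the digest 301.

reject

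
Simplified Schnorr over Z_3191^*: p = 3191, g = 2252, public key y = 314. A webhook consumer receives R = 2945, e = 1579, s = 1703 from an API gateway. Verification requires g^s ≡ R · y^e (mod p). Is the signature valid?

g^s mod p:
2252^1703 mod 3191 = 14
R · y^e mod p:
314^1579 mod 3191 = 3165
2945·3165 = 9320925 ≡ 14 (mod 3191)
14 ≡ 14 (mod 3191); signature holds.

valid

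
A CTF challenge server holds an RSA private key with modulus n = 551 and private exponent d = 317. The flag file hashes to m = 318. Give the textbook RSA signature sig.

260

m^2 ≡ 318^2 = 101124 ≡ 291
m^4 ≡ 291^2 = 84681 ≡ 378
m^8 ≡ 378^2 = 142884 ≡ 175
m^16 ≡ 175^2 = 30625 ≡ 320
m^32 ≡ 320^2 = 102400 ≡ 465
m^64 ≡ 465^2 = 216225 ≡ 233
m^128 ≡ 233^2 = 54289 ≡ 291
m^256 ≡ 291^2 = 84681 ≡ 378
317 = 256 + 32 + 16 + 8 + 4 + 1, so m^317 ≡ 378·465·320·175·378·318 ≡ 260 (mod 551)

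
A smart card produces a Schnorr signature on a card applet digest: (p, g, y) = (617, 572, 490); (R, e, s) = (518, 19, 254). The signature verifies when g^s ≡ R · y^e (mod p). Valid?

no

g^s mod p:
572^2 = 327184 ≡ 174
572^4 ≡ 174^2 = 30276 ≡ 43
572^8 ≡ 43^2 = 1849 ≡ 615
572^16 ≡ 615^2 = 378225 ≡ 4
572^32 ≡ 4^2 = 16
572^64 ≡ 16^2 = 256
572^128 ≡ 256^2 = 65536 ≡ 134
254 = 128 + 64 + 32 + 16 + 8 + 4 + 2, so 572^254 ≡ 134·256·16·4·615·43·174 ≡ 11 (mod 617)
R · y^e mod p:
490^2 = 240100 ≡ 87
490^4 ≡ 87^2 = 7569 ≡ 165
490^8 ≡ 165^2 = 27225 ≡ 77
490^16 ≡ 77^2 = 5929 ≡ 376
19 = 16 + 2 + 1, so 490^19 ≡ 376·87·490 ≡ 454 (mod 617)
518·454 = 235172 ≡ 95 (mod 617)
11 ≠ 95; the check fails.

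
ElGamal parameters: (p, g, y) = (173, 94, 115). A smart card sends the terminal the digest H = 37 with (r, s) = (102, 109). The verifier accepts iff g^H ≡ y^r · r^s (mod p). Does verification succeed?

fails

Left side g^H mod p:
Squares mod 173: 94^1≡94, 94^2≡13, 94^4≡169, 94^8≡16, 94^16≡83, 94^32≡142
37 = 32 + 4 + 1, so 94^37 ≡ 142·169·94 ≡ 65 (mod 173)
Right side y^r · r^s mod p:
Squares mod 173: 115^1≡115, 115^2≡77, 115^4≡47, 115^8≡133, 115^16≡43, 115^32≡119, 115^64≡148
102 = 64 + 32 + 4 + 2, so 115^102 ≡ 148·119·47·77 ≡ 130 (mod 173)
Squares mod 173: 102^1≡102, 102^2≡24, 102^4≡57, 102^8≡135, 102^16≡60, 102^32≡140, 102^64≡51
109 = 64 + 32 + 8 + 4 + 1, so 102^109 ≡ 51·140·135·57·102 ≡ 2 (mod 173)
130·2 = 260 ≡ 87 (mod 173)
65 ≠ 87, so verification fails.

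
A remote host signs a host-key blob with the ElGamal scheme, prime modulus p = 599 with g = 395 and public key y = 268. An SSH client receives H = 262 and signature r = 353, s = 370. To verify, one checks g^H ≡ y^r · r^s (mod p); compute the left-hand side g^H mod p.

333

395^2 = 156025 ≡ 285
395^4 ≡ 285^2 = 81225 ≡ 360
395^8 ≡ 360^2 = 129600 ≡ 216
395^16 ≡ 216^2 = 46656 ≡ 533
395^32 ≡ 533^2 = 284089 ≡ 163
395^64 ≡ 163^2 = 26569 ≡ 213
395^128 ≡ 213^2 = 45369 ≡ 444
395^256 ≡ 444^2 = 197136 ≡ 65
262 = 256 + 4 + 2, so 395^262 ≡ 65·360·285 ≡ 333 (mod 599)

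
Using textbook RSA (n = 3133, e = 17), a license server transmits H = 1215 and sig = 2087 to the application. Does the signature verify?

sig^2 ≡ 2087^2 = 4355569 ≡ 699
sig^4 ≡ 699^2 = 488601 ≡ 2986
sig^8 ≡ 2986^2 = 8916196 ≡ 2811
sig^16 ≡ 2811^2 = 7901721 ≡ 295
17 = 16 + 1, so sig^17 ≡ 295·2087 ≡ 1597 (mod 3133)
1597 ≠ 1215, so verification fails.

does not verify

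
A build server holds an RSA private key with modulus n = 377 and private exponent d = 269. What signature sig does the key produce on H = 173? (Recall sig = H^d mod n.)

Squares mod 377: H^1≡173, H^2≡146, H^4≡204, H^8≡146, H^16≡204, H^32≡146, H^64≡204, H^128≡146, H^256≡204
269 = 256 + 8 + 4 + 1, so H^269 ≡ 204·146·204·173 ≡ 231 (mod 377)

231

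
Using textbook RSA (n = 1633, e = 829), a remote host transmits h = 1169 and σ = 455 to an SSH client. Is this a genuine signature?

forged

σ^2 ≡ 455^2 = 207025 ≡ 1267
σ^4 ≡ 1267^2 = 1605289 ≡ 50
σ^8 ≡ 50^2 = 2500 ≡ 867
σ^16 ≡ 867^2 = 751689 ≡ 509
σ^32 ≡ 509^2 = 259081 ≡ 1067
σ^64 ≡ 1067^2 = 1138489 ≡ 288
σ^128 ≡ 288^2 = 82944 ≡ 1294
σ^256 ≡ 1294^2 = 1674436 ≡ 611
σ^512 ≡ 611^2 = 373321 ≡ 997
829 = 512 + 256 + 32 + 16 + 8 + 4 + 1, so σ^829 ≡ 997·611·1067·509·867·50·455 ≡ 464 (mod 1633)
The recovered value 464 does not match the digest 1169.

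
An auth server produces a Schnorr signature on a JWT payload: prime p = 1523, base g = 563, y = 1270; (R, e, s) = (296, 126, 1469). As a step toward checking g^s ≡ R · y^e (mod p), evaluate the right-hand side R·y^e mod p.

Squares mod 1523: 1270^1≡1270, 1270^2≡43, 1270^4≡326, 1270^8≡1189, 1270^16≡377, 1270^32≡490, 1270^64≡989
126 = 64 + 32 + 16 + 8 + 4 + 2, so 1270^126 ≡ 989·490·377·1189·326·43 ≡ 1425 (mod 1523)
R · y^e ≡ 296·1425 = 421800 ≡ 1452 (mod 1523)

1452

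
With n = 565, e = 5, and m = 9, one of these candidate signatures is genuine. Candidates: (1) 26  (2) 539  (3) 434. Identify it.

Candidate 1: Squares mod 565: 26^1≡26, 26^2≡111, 26^4≡456; 5 = 4 + 1, so 26^5 ≡ 456·26 ≡ 556 (mod 565)
Candidate 2: Squares mod 565: 539^1≡539, 539^2≡111, 539^4≡456; 5 = 4 + 1, so 539^5 ≡ 456·539 ≡ 9 (mod 565)
  → matches m = 9
Candidate 3: Squares mod 565: 434^1≡434, 434^2≡211, 434^4≡451; 5 = 4 + 1, so 434^5 ≡ 451·434 ≡ 244 (mod 565)

2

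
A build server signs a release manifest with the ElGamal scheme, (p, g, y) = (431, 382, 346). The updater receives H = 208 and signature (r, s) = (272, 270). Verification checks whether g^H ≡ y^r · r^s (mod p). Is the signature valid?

Left side g^H mod p:
Squares mod 431: 382^1≡382, 382^2≡246, 382^4≡176, 382^8≡375, 382^16≡119, 382^32≡369, 382^64≡396, 382^128≡363
208 = 128 + 64 + 16, so 382^208 ≡ 363·396·119 ≡ 53 (mod 431)
Right side y^r · r^s mod p:
Squares mod 431: 346^1≡346, 346^2≡329, 346^4≡60, 346^8≡152, 346^16≡261, 346^32≡23, 346^64≡98, 346^128≡122, 346^256≡230
272 = 256 + 16, so 346^272 ≡ 230·261 ≡ 121 (mod 431)
Squares mod 431: 272^1≡272, 272^2≡283, 272^4≡354, 272^8≡326, 272^16≡250, 272^32≡5, 272^64≡25, 272^128≡194, 272^256≡139
270 = 256 + 8 + 4 + 2, so 272^270 ≡ 139·326·354·283 ≡ 4 (mod 431)
121·4 = 484 ≡ 53 (mod 431)
53 ≡ 53 (mod 431), so the signature is genuine.

valid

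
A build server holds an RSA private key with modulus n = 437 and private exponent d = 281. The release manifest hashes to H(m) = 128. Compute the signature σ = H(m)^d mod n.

374

(H(m))^2 ≡ 128^2 = 16384 ≡ 215
(H(m))^4 ≡ 215^2 = 46225 ≡ 340
(H(m))^8 ≡ 340^2 = 115600 ≡ 232
(H(m))^16 ≡ 232^2 = 53824 ≡ 73
(H(m))^32 ≡ 73^2 = 5329 ≡ 85
(H(m))^64 ≡ 85^2 = 7225 ≡ 233
(H(m))^128 ≡ 233^2 = 54289 ≡ 101
(H(m))^256 ≡ 101^2 = 10201 ≡ 150
281 = 256 + 16 + 8 + 1, so (H(m))^281 ≡ 150·73·232·128 ≡ 374 (mod 437)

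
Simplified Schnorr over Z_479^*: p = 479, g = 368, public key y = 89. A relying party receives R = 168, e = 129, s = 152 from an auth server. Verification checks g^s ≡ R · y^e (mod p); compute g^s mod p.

173

368^152 mod 479 = 173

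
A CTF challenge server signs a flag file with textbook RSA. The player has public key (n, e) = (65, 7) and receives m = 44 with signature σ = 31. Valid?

σ^2 ≡ 31^2 = 961 ≡ 51
σ^4 ≡ 51^2 = 2601 ≡ 1
7 = 4 + 2 + 1, so σ^7 ≡ 1·51·31 ≡ 21 (mod 65)
21 ≠ 44, so verification fails.

no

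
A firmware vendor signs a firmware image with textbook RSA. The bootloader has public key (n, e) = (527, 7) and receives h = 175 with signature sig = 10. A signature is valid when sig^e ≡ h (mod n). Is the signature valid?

sig^2 ≡ 10^2 = 100
sig^4 ≡ 100^2 = 10000 ≡ 514
7 = 4 + 2 + 1, so sig^7 ≡ 514·100·10 ≡ 175 (mod 527)
sig^7 mod 527 = 175 matches h.

valid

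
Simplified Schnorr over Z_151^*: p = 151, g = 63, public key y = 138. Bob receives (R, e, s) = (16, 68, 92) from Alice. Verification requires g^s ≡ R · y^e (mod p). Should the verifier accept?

g^s mod p:
63^2 = 3969 ≡ 43
63^4 ≡ 43^2 = 1849 ≡ 37
63^8 ≡ 37^2 = 1369 ≡ 10
63^16 ≡ 10^2 = 100
63^32 ≡ 100^2 = 10000 ≡ 34
63^64 ≡ 34^2 = 1156 ≡ 99
92 = 64 + 16 + 8 + 4, so 63^92 ≡ 99·100·10·37 ≡ 42 (mod 151)
R · y^e mod p:
138^2 = 19044 ≡ 18
138^4 ≡ 18^2 = 324 ≡ 22
138^8 ≡ 22^2 = 484 ≡ 31
138^16 ≡ 31^2 = 961 ≡ 55
138^32 ≡ 55^2 = 3025 ≡ 5
138^64 ≡ 5^2 = 25
68 = 64 + 4, so 138^68 ≡ 25·22 ≡ 97 (mod 151)
16·97 = 1552 ≡ 42 (mod 151)
42 ≡ 42 (mod 151); signature holds.

accept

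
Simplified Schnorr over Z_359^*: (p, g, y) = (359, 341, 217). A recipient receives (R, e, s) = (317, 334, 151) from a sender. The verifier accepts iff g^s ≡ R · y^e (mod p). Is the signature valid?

invalid

g^s mod p:
Squares mod 359: 341^1≡341, 341^2≡324, 341^4≡148, 341^8≡5, 341^16≡25, 341^32≡266, 341^64≡33, 341^128≡12
151 = 128 + 16 + 4 + 2 + 1, so 341^151 ≡ 12·25·148·324·341 ≡ 156 (mod 359)
R · y^e mod p:
Squares mod 359: 217^1≡217, 217^2≡60, 217^4≡10, 217^8≡100, 217^16≡307, 217^32≡191, 217^64≡222, 217^128≡101, 217^256≡149
334 = 256 + 64 + 8 + 4 + 2, so 217^334 ≡ 149·222·100·10·60 ≡ 196 (mod 359)
317·196 = 62132 ≡ 25 (mod 359)
156 ≠ 25; the check fails.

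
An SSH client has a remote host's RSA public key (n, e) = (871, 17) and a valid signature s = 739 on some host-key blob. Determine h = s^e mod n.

20

s^2 ≡ 739^2 = 546121 ≡ 4
s^4 ≡ 4^2 = 16
s^8 ≡ 16^2 = 256
s^16 ≡ 256^2 = 65536 ≡ 211
17 = 16 + 1, so s^17 ≡ 211·739 ≡ 20 (mod 871)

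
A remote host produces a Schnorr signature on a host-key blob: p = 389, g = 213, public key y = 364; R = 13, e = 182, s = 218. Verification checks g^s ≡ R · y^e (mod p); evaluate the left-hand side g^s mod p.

121

213^218 mod 389 = 121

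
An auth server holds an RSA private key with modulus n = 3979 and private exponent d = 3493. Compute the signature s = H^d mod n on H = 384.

Squares mod 3979: H^1≡384, H^2≡233, H^4≡2562, H^8≡2473, H^16≡6, H^32≡36, H^64≡1296, H^128≡478, H^256≡1681, H^512≡671, H^1024≡614, H^2048≡2970
3493 = 2048 + 1024 + 256 + 128 + 32 + 4 + 1, so H^3493 ≡ 2970·614·1681·478·36·2562·384 ≡ 2649 (mod 3979)

2649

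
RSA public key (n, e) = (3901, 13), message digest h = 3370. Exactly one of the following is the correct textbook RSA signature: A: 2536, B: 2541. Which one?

A

Candidate A: Squares mod 3901: 2536^1≡2536, 2536^2≡2448, 2536^4≡768, 2536^8≡773; 13 = 8 + 4 + 1, so 2536^13 ≡ 773·768·2536 ≡ 3370 (mod 3901)
  → matches h = 3370
Candidate B: Squares mod 3901: 2541^1≡2541, 2541^2≡526, 2541^4≡3606, 2541^8≡1203; 13 = 8 + 4 + 1, so 2541^13 ≡ 1203·3606·2541 ≡ 177 (mod 3901)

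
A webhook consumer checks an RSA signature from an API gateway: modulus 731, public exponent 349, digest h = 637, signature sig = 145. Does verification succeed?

passes

sig^2 ≡ 145^2 = 21025 ≡ 557
sig^4 ≡ 557^2 = 310249 ≡ 305
sig^8 ≡ 305^2 = 93025 ≡ 188
sig^16 ≡ 188^2 = 35344 ≡ 256
sig^32 ≡ 256^2 = 65536 ≡ 477
sig^64 ≡ 477^2 = 227529 ≡ 188
sig^128 ≡ 188^2 = 35344 ≡ 256
sig^256 ≡ 256^2 = 65536 ≡ 477
349 = 256 + 64 + 16 + 8 + 4 + 1, so sig^349 ≡ 477·188·256·188·305·145 ≡ 637 (mod 731)
sig^349 mod 731 = 637 matches h.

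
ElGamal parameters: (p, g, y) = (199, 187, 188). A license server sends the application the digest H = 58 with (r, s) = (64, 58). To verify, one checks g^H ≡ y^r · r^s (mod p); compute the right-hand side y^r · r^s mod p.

25

188^64 mod 199 = 125
64^58 mod 199 = 40
y^r · r^s ≡ 125·40 = 5000 ≡ 25 (mod 199)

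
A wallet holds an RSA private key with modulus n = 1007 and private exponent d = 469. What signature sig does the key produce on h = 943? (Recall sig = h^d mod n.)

h^2 ≡ 943^2 = 889249 ≡ 68
h^4 ≡ 68^2 = 4624 ≡ 596
h^8 ≡ 596^2 = 355216 ≡ 752
h^16 ≡ 752^2 = 565504 ≡ 577
h^32 ≡ 577^2 = 332929 ≡ 619
h^64 ≡ 619^2 = 383161 ≡ 501
h^128 ≡ 501^2 = 251001 ≡ 258
h^256 ≡ 258^2 = 66564 ≡ 102
469 = 256 + 128 + 64 + 16 + 4 + 1, so h^469 ≡ 102·258·501·577·596·943 ≡ 943 (mod 1007)

943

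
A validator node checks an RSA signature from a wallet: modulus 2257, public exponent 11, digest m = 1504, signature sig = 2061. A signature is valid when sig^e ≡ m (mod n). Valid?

no

Squares mod 2257: sig^1≡2061, sig^2≡47, sig^4≡2209, sig^8≡47
11 = 8 + 2 + 1, so sig^11 ≡ 47·47·2061 ≡ 380 (mod 2257)
sig^11 mod 2257 = 380, but m = 1504.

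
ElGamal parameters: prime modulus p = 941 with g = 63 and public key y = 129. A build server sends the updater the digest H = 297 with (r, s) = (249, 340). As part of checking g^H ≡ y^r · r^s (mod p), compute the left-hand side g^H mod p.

840

63^2 = 3969 ≡ 205
63^4 ≡ 205^2 = 42025 ≡ 621
63^8 ≡ 621^2 = 385641 ≡ 772
63^16 ≡ 772^2 = 595984 ≡ 331
63^32 ≡ 331^2 = 109561 ≡ 405
63^64 ≡ 405^2 = 164025 ≡ 291
63^128 ≡ 291^2 = 84681 ≡ 932
63^256 ≡ 932^2 = 868624 ≡ 81
297 = 256 + 32 + 8 + 1, so 63^297 ≡ 81·405·772·63 ≡ 840 (mod 941)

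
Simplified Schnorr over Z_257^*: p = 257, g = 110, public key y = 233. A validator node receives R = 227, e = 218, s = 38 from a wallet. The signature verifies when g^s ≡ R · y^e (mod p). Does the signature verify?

verifies

g^s mod p:
110^2 = 12100 ≡ 21
110^4 ≡ 21^2 = 441 ≡ 184
110^8 ≡ 184^2 = 33856 ≡ 189
110^16 ≡ 189^2 = 35721 ≡ 255
110^32 ≡ 255^2 = 65025 ≡ 4
38 = 32 + 4 + 2, so 110^38 ≡ 4·184·21 ≡ 36 (mod 257)
R · y^e mod p:
233^2 = 54289 ≡ 62
233^4 ≡ 62^2 = 3844 ≡ 246
233^8 ≡ 246^2 = 60516 ≡ 121
233^16 ≡ 121^2 = 14641 ≡ 249
233^32 ≡ 249^2 = 62001 ≡ 64
233^64 ≡ 64^2 = 4096 ≡ 241
233^128 ≡ 241^2 = 58081 ≡ 256
218 = 128 + 64 + 16 + 8 + 2, so 233^218 ≡ 256·241·249·121·62 ≡ 153 (mod 257)
227·153 = 34731 ≡ 36 (mod 257)
36 ≡ 36 (mod 257); signature holds.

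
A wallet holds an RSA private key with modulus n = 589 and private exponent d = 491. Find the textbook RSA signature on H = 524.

Squares mod 589: H^1≡524, H^2≡102, H^4≡391, H^8≡330, H^16≡524, H^32≡102, H^64≡391, H^128≡330, H^256≡524
491 = 256 + 128 + 64 + 32 + 8 + 2 + 1, so H^491 ≡ 524·330·391·102·330·102·524 ≡ 235 (mod 589)

235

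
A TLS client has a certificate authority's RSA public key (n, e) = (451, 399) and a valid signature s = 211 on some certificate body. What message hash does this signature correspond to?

171

s^2 ≡ 211^2 = 44521 ≡ 323
s^4 ≡ 323^2 = 104329 ≡ 148
s^8 ≡ 148^2 = 21904 ≡ 256
s^16 ≡ 256^2 = 65536 ≡ 141
s^32 ≡ 141^2 = 19881 ≡ 37
s^64 ≡ 37^2 = 1369 ≡ 16
s^128 ≡ 16^2 = 256
s^256 ≡ 256^2 = 65536 ≡ 141
399 = 256 + 128 + 8 + 4 + 2 + 1, so s^399 ≡ 141·256·256·148·323·211 ≡ 171 (mod 451)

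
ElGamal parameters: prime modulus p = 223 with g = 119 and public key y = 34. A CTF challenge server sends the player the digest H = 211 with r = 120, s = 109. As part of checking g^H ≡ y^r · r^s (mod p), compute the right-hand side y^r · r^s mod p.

34

34^2 = 1156 ≡ 41
34^4 ≡ 41^2 = 1681 ≡ 120
34^8 ≡ 120^2 = 14400 ≡ 128
34^16 ≡ 128^2 = 16384 ≡ 105
34^32 ≡ 105^2 = 11025 ≡ 98
34^64 ≡ 98^2 = 9604 ≡ 15
120 = 64 + 32 + 16 + 8, so 34^120 ≡ 15·98·105·128 ≡ 115 (mod 223)
120^2 = 14400 ≡ 128
120^4 ≡ 128^2 = 16384 ≡ 105
120^8 ≡ 105^2 = 11025 ≡ 98
120^16 ≡ 98^2 = 9604 ≡ 15
120^32 ≡ 15^2 = 225 ≡ 2
120^64 ≡ 2^2 = 4
109 = 64 + 32 + 8 + 4 + 1, so 120^109 ≡ 4·2·98·105·120 ≡ 169 (mod 223)
y^r · r^s ≡ 115·169 = 19435 ≡ 34 (mod 223)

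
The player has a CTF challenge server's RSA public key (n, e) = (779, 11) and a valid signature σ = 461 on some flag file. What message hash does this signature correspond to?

Squares mod 779: σ^1≡461, σ^2≡633, σ^4≡283, σ^8≡631
11 = 8 + 2 + 1, so σ^11 ≡ 631·633·461 ≡ 215 (mod 779)

215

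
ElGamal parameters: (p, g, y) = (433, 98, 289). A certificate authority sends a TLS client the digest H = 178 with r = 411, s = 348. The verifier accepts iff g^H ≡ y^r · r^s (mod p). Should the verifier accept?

Left side g^H mod p:
98^178 mod 433 = 3
Right side y^r · r^s mod p:
289^411 mod 433 = 256
411^348 mod 433 = 296
256·296 = 75776 ≡ 1 (mod 433)
3 ≠ 1, so verification fails.

reject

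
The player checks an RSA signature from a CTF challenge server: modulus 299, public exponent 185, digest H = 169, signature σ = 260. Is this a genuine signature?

forged

σ^2 ≡ 260^2 = 67600 ≡ 26
σ^4 ≡ 26^2 = 676 ≡ 78
σ^8 ≡ 78^2 = 6084 ≡ 104
σ^16 ≡ 104^2 = 10816 ≡ 52
σ^32 ≡ 52^2 = 2704 ≡ 13
σ^64 ≡ 13^2 = 169
σ^128 ≡ 169^2 = 28561 ≡ 156
185 = 128 + 32 + 16 + 8 + 1, so σ^185 ≡ 156·13·52·104·260 ≡ 130 (mod 299)
130 ≠ 169, so verification fails.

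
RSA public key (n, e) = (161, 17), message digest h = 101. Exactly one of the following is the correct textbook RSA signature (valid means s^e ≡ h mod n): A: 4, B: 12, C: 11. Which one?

Candidate A: Squares mod 161: 4^1≡4, 4^2≡16, 4^4≡95, 4^8≡9, 4^16≡81; 17 = 16 + 1, so 4^17 ≡ 81·4 ≡ 2 (mod 161)
Candidate B: Squares mod 161: 12^1≡12, 12^2≡144, 12^4≡128, 12^8≡123, 12^16≡156; 17 = 16 + 1, so 12^17 ≡ 156·12 ≡ 101 (mod 161)
  → matches h = 101
Candidate C: Squares mod 161: 11^1≡11, 11^2≡121, 11^4≡151, 11^8≡100, 11^16≡18; 17 = 16 + 1, so 11^17 ≡ 18·11 ≡ 37 (mod 161)

B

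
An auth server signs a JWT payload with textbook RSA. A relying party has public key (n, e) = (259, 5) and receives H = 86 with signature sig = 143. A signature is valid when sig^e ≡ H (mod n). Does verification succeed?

sig^2 ≡ 143^2 = 20449 ≡ 247
sig^4 ≡ 247^2 = 61009 ≡ 144
5 = 4 + 1, so sig^5 ≡ 144·143 ≡ 131 (mod 259)
131 ≠ 86, so verification fails.

fails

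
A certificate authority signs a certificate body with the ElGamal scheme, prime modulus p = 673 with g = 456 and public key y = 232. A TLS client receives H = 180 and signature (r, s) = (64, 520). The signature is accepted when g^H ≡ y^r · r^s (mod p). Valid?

Left side g^H mod p:
Squares mod 673: 456^1≡456, 456^2≡652, 456^4≡441, 456^8≡657, 456^16≡256, 456^32≡255, 456^64≡417, 456^128≡255
180 = 128 + 32 + 16 + 4, so 456^180 ≡ 255·255·256·441 ≡ 609 (mod 673)
Right side y^r · r^s mod p:
Squares mod 673: 232^1≡232, 232^2≡657, 232^4≡256, 232^8≡255, 232^16≡417, 232^32≡255, 232^64≡417
232^64 ≡ 417 (mod 673)
Squares mod 673: 64^1≡64, 64^2≡58, 64^4≡672, 64^8≡1, 64^16≡1, 64^32≡1, 64^64≡1, 64^128≡1, 64^256≡1, 64^512≡1
520 = 512 + 8, so 64^520 ≡ 1·1 ≡ 1 (mod 673)
417·1 = 417 ≡ 417 (mod 673)
609 ≠ 417, so verification fails.

no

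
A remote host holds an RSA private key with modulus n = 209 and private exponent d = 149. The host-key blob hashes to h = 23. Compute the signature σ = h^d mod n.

188

h^149 mod 209 = 188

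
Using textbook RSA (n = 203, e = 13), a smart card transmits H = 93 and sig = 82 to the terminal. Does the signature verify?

does not verify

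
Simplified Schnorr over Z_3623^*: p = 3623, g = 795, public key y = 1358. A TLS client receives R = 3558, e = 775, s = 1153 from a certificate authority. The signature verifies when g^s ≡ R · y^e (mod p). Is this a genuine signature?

g^s mod p:
795^2 = 632025 ≡ 1623
795^4 ≡ 1623^2 = 2634129 ≡ 208
795^8 ≡ 208^2 = 43264 ≡ 3411
795^16 ≡ 3411^2 = 11634921 ≡ 1468
795^32 ≡ 1468^2 = 2155024 ≡ 2962
795^64 ≡ 2962^2 = 8773444 ≡ 2161
795^128 ≡ 2161^2 = 4669921 ≡ 3497
795^256 ≡ 3497^2 = 12229009 ≡ 1384
795^512 ≡ 1384^2 = 1915456 ≡ 2512
795^1024 ≡ 2512^2 = 6310144 ≡ 2501
1153 = 1024 + 128 + 1, so 795^1153 ≡ 2501·3497·795 ≡ 1657 (mod 3623)
R · y^e mod p:
1358^2 = 1844164 ≡ 57
1358^4 ≡ 57^2 = 3249
1358^8 ≡ 3249^2 = 10556001 ≡ 2202
1358^16 ≡ 2202^2 = 4848804 ≡ 1230
1358^32 ≡ 1230^2 = 1512900 ≡ 2109
1358^64 ≡ 2109^2 = 4447881 ≡ 2460
1358^128 ≡ 2460^2 = 6051600 ≡ 1190
1358^256 ≡ 1190^2 = 1416100 ≡ 3130
1358^512 ≡ 3130^2 = 9796900 ≡ 308
775 = 512 + 256 + 4 + 2 + 1, so 1358^775 ≡ 308·3130·3249·57·1358 ≡ 2427 (mod 3623)
3558·2427 = 8635266 ≡ 1657 (mod 3623)
1657 ≡ 1657 (mod 3623); signature holds.

genuine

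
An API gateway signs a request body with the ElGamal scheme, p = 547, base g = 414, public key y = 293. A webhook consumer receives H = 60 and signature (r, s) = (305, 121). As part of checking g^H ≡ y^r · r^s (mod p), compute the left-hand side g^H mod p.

414^2 = 171396 ≡ 185
414^4 ≡ 185^2 = 34225 ≡ 311
414^8 ≡ 311^2 = 96721 ≡ 449
414^16 ≡ 449^2 = 201601 ≡ 305
414^32 ≡ 305^2 = 93025 ≡ 35
60 = 32 + 16 + 8 + 4, so 414^60 ≡ 35·305·449·311 ≡ 215 (mod 547)

215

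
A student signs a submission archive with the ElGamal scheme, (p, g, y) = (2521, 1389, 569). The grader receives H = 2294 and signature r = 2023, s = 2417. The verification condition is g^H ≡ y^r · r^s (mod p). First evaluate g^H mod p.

158

Squares mod 2521: 1389^1≡1389, 1389^2≡756, 1389^4≡1790, 1389^8≡2430, 1389^16≡718, 1389^32≡1240, 1389^64≡2311, 1389^128≡1243, 1389^256≡2197, 1389^512≡1615, 1389^1024≡1511, 1389^2048≡1616
2294 = 2048 + 128 + 64 + 32 + 16 + 4 + 2, so 1389^2294 ≡ 1616·1243·2311·1240·718·1790·756 ≡ 158 (mod 2521)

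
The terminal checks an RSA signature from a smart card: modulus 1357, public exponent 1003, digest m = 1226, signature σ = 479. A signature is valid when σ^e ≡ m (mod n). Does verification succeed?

σ^2 ≡ 479^2 = 229441 ≡ 108
σ^4 ≡ 108^2 = 11664 ≡ 808
σ^8 ≡ 808^2 = 652864 ≡ 147
σ^16 ≡ 147^2 = 21609 ≡ 1254
σ^32 ≡ 1254^2 = 1572516 ≡ 1110
σ^64 ≡ 1110^2 = 1232100 ≡ 1301
σ^128 ≡ 1301^2 = 1692601 ≡ 422
σ^256 ≡ 422^2 = 178084 ≡ 317
σ^512 ≡ 317^2 = 100489 ≡ 71
1003 = 512 + 256 + 128 + 64 + 32 + 8 + 2 + 1, so σ^1003 ≡ 71·317·422·1301·1110·147·108·479 ≡ 1226 (mod 1357)
Since 1226 equals the digest 1226, verification succeeds.

passes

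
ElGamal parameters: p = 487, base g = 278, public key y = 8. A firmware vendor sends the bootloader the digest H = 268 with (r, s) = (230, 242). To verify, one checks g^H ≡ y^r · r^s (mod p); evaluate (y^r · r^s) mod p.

8^2 = 64
8^4 ≡ 64^2 = 4096 ≡ 200
8^8 ≡ 200^2 = 40000 ≡ 66
8^16 ≡ 66^2 = 4356 ≡ 460
8^32 ≡ 460^2 = 211600 ≡ 242
8^64 ≡ 242^2 = 58564 ≡ 124
8^128 ≡ 124^2 = 15376 ≡ 279
230 = 128 + 64 + 32 + 4 + 2, so 8^230 ≡ 279·124·242·200·64 ≡ 450 (mod 487)
230^2 = 52900 ≡ 304
230^4 ≡ 304^2 = 92416 ≡ 373
230^8 ≡ 373^2 = 139129 ≡ 334
230^16 ≡ 334^2 = 111556 ≡ 33
230^32 ≡ 33^2 = 1089 ≡ 115
230^64 ≡ 115^2 = 13225 ≡ 76
230^128 ≡ 76^2 = 5776 ≡ 419
242 = 128 + 64 + 32 + 16 + 2, so 230^242 ≡ 419·76·115·33·304 ≡ 36 (mod 487)
y^r · r^s ≡ 450·36 = 16200 ≡ 129 (mod 487)

129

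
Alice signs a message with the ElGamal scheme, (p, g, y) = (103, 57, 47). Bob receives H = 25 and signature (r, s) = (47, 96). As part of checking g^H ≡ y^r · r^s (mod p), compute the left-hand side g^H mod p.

57

57^25 mod 103 = 57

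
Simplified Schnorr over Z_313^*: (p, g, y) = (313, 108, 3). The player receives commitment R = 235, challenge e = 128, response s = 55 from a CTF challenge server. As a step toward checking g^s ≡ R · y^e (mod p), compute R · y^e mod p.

232

Squares mod 313: 3^1≡3, 3^2≡9, 3^4≡81, 3^8≡301, 3^16≡144, 3^32≡78, 3^64≡137, 3^128≡302
3^128 ≡ 302 (mod 313)
R · y^e ≡ 235·302 = 70970 ≡ 232 (mod 313)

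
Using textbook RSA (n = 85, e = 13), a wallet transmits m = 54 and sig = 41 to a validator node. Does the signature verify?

does not verify

Squares mod 85: sig^1≡41, sig^2≡66, sig^4≡21, sig^8≡16
13 = 8 + 4 + 1, so sig^13 ≡ 16·21·41 ≡ 6 (mod 85)
6 ≠ 54, so verification fails.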